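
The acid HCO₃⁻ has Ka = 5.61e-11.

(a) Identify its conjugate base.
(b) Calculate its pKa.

(a) The conjugate base is formed by removing one H⁺ from HCO₃⁻, giving CO₃²⁻. (b) pKa = -log(Ka) = -log(5.61e-11) = 10.25.

Conjugate base: CO₃²⁻; pK_a = 10.25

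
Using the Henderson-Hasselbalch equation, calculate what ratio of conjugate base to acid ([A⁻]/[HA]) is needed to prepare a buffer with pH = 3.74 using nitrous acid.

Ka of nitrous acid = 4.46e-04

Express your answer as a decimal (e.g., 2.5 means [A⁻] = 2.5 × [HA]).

pKa = -log(4.46e-04) = 3.3507. pH = pKa + log([A⁻]/[HA]), so log([A⁻]/[HA]) = pH − pKa = 3.74 − 3.3507 = 0.3893. [A⁻]/[HA] = 10^(0.3893) = 2.45

[A⁻]/[HA] = 2.45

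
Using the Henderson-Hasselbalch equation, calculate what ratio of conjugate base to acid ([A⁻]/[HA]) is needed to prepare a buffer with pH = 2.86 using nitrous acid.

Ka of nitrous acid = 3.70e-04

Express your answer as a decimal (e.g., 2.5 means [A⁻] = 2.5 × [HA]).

pKa = -log(3.70e-04) = 3.4318. pH = pKa + log([A⁻]/[HA]), so log([A⁻]/[HA]) = pH − pKa = 2.86 − 3.4318 = -0.5718. [A⁻]/[HA] = 10^(-0.5718) = 0.268

[A⁻]/[HA] = 0.268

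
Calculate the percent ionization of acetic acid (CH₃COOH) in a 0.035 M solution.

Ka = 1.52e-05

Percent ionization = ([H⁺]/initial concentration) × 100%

Using Ka equilibrium: x² + Ka×x - Ka×C = 0. Solving: [H⁺] = 7.2182e-04. Percent = (7.2182e-04/0.035) × 100

Percent ionization = 2.06%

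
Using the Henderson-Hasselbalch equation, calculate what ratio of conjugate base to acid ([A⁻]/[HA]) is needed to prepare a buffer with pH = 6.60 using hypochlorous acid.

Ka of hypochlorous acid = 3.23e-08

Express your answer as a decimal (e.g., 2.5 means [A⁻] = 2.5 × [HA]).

pKa = -log(3.23e-08) = 7.4908. pH = pKa + log([A⁻]/[HA]), so log([A⁻]/[HA]) = pH − pKa = 6.60 − 7.4908 = -0.8908. [A⁻]/[HA] = 10^(-0.8908) = 0.129

[A⁻]/[HA] = 0.129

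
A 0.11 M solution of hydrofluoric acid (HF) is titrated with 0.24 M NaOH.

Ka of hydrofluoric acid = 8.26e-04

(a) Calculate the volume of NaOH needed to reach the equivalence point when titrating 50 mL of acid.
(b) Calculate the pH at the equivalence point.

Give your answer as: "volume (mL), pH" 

moles acid = 0.11 × 50/1000 = 0.0055 mol; V_base = moles/0.24 × 1000 = 22.9 mL. At equivalence only the conjugate base is present: [A⁻] = 0.0055/0.073 = 7.5429e-02 M. Kb = Kw/Ka = 1.21e-11; [OH⁻] = √(Kb × [A⁻]) = 9.5560e-07; pOH = 6.02; pH = 14 - pOH = 7.98.

V = 22.9 mL, pH = 7.98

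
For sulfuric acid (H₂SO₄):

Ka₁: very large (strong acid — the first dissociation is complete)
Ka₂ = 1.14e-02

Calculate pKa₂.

pKa₂ = -log(Ka₂) = -log(1.14e-02) = 1.94.

pK_{a2} = 1.94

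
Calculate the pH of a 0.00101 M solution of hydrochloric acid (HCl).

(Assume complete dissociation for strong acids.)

[H⁺] = 0.00101 M for strong acid. pH = -log[H⁺] = -log(0.00101)

pH = 3.00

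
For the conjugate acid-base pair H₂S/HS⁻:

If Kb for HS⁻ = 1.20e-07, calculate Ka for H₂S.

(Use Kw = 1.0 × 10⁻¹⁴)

For a conjugate pair Ka × Kb = Kw, so Ka = Kw/Kb = 1.0 × 10⁻¹⁴ / 1.20e-07 = 8.33e-08.

K_a = 8.33e-08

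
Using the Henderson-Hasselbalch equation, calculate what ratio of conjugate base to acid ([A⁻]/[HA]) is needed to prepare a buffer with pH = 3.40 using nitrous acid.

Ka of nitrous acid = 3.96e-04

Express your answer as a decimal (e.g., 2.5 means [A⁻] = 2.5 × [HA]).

pKa = -log(3.96e-04) = 3.4023. pH = pKa + log([A⁻]/[HA]), so log([A⁻]/[HA]) = pH − pKa = 3.40 − 3.4023 = -0.0023. [A⁻]/[HA] = 10^(-0.0023) = 0.995

[A⁻]/[HA] = 0.995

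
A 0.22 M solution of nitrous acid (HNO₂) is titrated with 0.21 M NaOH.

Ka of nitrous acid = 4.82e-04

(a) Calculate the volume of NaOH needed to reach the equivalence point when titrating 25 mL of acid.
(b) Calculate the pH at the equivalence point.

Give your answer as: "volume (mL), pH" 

moles acid = 0.22 × 25/1000 = 0.0055 mol; V_base = moles/0.21 × 1000 = 26.2 mL. At equivalence only the conjugate base is present: [A⁻] = 0.0055/0.051 = 1.0744e-01 M. Kb = Kw/Ka = 2.07e-11; [OH⁻] = √(Kb × [A⁻]) = 1.4930e-06; pOH = 5.83; pH = 14 - pOH = 8.17.

V = 26.2 mL, pH = 8.17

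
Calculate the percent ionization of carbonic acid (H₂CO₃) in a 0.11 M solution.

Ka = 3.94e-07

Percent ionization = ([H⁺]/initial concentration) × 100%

Using Ka equilibrium: x² + Ka×x - Ka×C = 0. Solving: [H⁺] = 2.0799e-04. Percent = (2.0799e-04/0.11) × 100

Percent ionization = 0.189%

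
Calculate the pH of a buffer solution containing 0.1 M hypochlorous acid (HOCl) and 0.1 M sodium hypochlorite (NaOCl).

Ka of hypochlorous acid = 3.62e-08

pKa = -log(3.62e-08) = 7.44. pH = pKa + log([A⁻]/[HA]) = 7.44 + log(0.1/0.1)

pH = 7.44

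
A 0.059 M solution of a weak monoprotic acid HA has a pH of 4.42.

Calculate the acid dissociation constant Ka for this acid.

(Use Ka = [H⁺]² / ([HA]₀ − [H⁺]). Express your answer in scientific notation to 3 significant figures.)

[H⁺] = 10^(−pH) = 10^(−4.42) = 3.802e-05 M. For HA ⇌ H⁺ + A⁻, Ka = [H⁺][A⁻]/[HA] = [H⁺]² / ([HA]₀ − [H⁺]) = (3.802e-05)² / (0.059 − 3.802e-05) = 2.45e-08.

K_a = 2.45e-08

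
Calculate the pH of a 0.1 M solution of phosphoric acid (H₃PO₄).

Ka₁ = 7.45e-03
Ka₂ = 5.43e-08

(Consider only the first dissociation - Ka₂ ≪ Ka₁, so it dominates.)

First dissociation dominates. From Ka₁ = [H⁺][HA⁻]/[H₂A], x² + Ka₁·x − Ka₁·C = 0 with C = 0.1 M and Ka₁ = 7.45e-03. Solving: [H⁺] = (−Ka₁ + √(Ka₁² + 4·Ka₁·C)) / 2 = 2.3823e-02 M. pH = -log(2.3823e-02) = 1.62.

pH = 1.62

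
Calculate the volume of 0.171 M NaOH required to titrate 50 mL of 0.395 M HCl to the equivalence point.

At equivalence: moles acid = moles base. moles HCl = 0.395 × 50/1000 = 0.01975 mol. V_base = moles / 0.171 × 1000 = 115.5 mL.

V_{base} = 115.5 mL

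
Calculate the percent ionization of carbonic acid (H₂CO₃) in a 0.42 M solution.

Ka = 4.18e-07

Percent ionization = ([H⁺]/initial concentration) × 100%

Using Ka equilibrium: x² + Ka×x - Ka×C = 0. Solving: [H⁺] = 4.1879e-04. Percent = (4.1879e-04/0.42) × 100

Percent ionization = 0.0997%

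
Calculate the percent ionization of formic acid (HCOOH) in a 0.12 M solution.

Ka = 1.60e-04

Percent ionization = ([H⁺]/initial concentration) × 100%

Using Ka equilibrium: x² + Ka×x - Ka×C = 0. Solving: [H⁺] = 4.3025e-03. Percent = (4.3025e-03/0.12) × 100

Percent ionization = 3.59%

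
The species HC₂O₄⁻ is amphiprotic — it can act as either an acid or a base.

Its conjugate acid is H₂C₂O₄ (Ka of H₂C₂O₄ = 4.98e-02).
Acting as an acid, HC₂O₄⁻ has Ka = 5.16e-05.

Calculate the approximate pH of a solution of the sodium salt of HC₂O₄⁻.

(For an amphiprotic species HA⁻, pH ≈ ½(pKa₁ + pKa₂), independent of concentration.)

pKa₁ = -log(4.98e-02) = 1.30; pKa₂ = -log(5.16e-05) = 4.29. For an amphiprotic species, pH ≈ ½(pKa₁ + pKa₂) = ½(1.30 + 4.29) = 2.80.

pH = 2.80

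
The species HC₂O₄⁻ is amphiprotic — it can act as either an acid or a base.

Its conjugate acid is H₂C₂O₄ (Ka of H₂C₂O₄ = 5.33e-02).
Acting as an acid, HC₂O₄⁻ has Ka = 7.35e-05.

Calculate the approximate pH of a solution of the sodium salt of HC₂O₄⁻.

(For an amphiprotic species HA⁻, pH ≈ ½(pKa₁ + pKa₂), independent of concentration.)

pKa₁ = -log(5.33e-02) = 1.27; pKa₂ = -log(7.35e-05) = 4.13. For an amphiprotic species, pH ≈ ½(pKa₁ + pKa₂) = ½(1.27 + 4.13) = 2.70.

pH = 2.70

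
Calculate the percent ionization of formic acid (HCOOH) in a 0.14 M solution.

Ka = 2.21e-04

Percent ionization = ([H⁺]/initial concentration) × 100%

Using Ka equilibrium: x² + Ka×x - Ka×C = 0. Solving: [H⁺] = 5.4530e-03. Percent = (5.4530e-03/0.14) × 100

Percent ionization = 3.89%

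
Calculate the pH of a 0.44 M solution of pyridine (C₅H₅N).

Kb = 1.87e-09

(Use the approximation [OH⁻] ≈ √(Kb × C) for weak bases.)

[OH⁻] = √(Kb × C) = √(1.87e-09 × 0.44) = 2.8684e-05. pOH = 4.54, pH = 14 - pOH

pH = 9.46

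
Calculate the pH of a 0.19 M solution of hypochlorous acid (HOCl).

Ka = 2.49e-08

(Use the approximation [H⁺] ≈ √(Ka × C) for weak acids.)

[H⁺] = √(Ka × C) = √(2.49e-08 × 0.19) = 6.8782e-05. pH = -log(6.8782e-05)

pH = 4.16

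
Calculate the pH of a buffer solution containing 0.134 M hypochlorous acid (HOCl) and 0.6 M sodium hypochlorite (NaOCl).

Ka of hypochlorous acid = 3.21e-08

pKa = -log(3.21e-08) = 7.49. pH = pKa + log([A⁻]/[HA]) = 7.49 + log(0.6/0.134)

pH = 8.14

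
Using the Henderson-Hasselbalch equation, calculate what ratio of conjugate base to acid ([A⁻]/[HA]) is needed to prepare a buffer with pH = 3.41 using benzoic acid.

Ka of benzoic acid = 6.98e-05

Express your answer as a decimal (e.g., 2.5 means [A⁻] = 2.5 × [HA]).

pKa = -log(6.98e-05) = 4.1561. pH = pKa + log([A⁻]/[HA]), so log([A⁻]/[HA]) = pH − pKa = 3.41 − 4.1561 = -0.7461. [A⁻]/[HA] = 10^(-0.7461) = 0.179

[A⁻]/[HA] = 0.179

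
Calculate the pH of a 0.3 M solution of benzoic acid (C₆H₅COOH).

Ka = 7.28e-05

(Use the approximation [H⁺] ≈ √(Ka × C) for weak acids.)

[H⁺] = √(Ka × C) = √(7.28e-05 × 0.3) = 4.6733e-03. pH = -log(4.6733e-03)

pH = 2.33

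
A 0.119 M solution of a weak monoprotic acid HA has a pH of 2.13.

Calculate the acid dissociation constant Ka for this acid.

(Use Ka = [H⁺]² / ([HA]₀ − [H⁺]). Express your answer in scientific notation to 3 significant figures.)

[H⁺] = 10^(−pH) = 10^(−2.13) = 7.413e-03 M. For HA ⇌ H⁺ + A⁻, Ka = [H⁺][A⁻]/[HA] = [H⁺]² / ([HA]₀ − [H⁺]) = (7.413e-03)² / (0.119 − 7.413e-03) = 4.92e-04.

K_a = 4.92e-04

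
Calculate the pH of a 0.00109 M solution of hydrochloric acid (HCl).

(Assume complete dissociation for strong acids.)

[H⁺] = 0.00109 M for strong acid. pH = -log[H⁺] = -log(0.00109)

pH = 2.96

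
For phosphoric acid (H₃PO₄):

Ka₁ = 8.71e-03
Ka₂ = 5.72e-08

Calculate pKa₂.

pKa₂ = -log(Ka₂) = -log(5.72e-08) = 7.24.

pK_{a2} = 7.24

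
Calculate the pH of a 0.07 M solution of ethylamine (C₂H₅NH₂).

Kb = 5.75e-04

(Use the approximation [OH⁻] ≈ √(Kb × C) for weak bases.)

[OH⁻] = √(Kb × C) = √(5.75e-04 × 0.07) = 6.3443e-03. pOH = 2.20, pH = 14 - pOH

pH = 11.80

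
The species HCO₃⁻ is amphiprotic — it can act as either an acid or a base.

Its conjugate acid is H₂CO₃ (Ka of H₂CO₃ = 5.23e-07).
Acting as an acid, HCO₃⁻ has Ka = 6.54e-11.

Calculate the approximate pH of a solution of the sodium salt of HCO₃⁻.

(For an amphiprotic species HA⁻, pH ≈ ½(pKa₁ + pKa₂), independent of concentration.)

pKa₁ = -log(5.23e-07) = 6.28; pKa₂ = -log(6.54e-11) = 10.18. For an amphiprotic species, pH ≈ ½(pKa₁ + pKa₂) = ½(6.28 + 10.18) = 8.23.

pH = 8.23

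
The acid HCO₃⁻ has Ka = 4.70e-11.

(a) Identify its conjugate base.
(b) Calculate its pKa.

(a) The conjugate base is formed by removing one H⁺ from HCO₃⁻, giving CO₃²⁻. (b) pKa = -log(Ka) = -log(4.70e-11) = 10.33.

Conjugate base: CO₃²⁻; pK_a = 10.33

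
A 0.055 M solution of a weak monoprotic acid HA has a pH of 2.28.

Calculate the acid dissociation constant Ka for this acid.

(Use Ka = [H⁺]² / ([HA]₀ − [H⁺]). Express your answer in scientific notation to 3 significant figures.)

[H⁺] = 10^(−pH) = 10^(−2.28) = 5.248e-03 M. For HA ⇌ H⁺ + A⁻, Ka = [H⁺][A⁻]/[HA] = [H⁺]² / ([HA]₀ − [H⁺]) = (5.248e-03)² / (0.055 − 5.248e-03) = 5.54e-04.

K_a = 5.54e-04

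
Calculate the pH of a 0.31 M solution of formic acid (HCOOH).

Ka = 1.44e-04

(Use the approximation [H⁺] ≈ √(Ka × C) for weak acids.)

[H⁺] = √(Ka × C) = √(1.44e-04 × 0.31) = 6.6813e-03. pH = -log(6.6813e-03)

pH = 2.18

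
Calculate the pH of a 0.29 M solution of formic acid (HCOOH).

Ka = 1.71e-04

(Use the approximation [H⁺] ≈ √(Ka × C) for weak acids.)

[H⁺] = √(Ka × C) = √(1.71e-04 × 0.29) = 7.0420e-03. pH = -log(7.0420e-03)

pH = 2.15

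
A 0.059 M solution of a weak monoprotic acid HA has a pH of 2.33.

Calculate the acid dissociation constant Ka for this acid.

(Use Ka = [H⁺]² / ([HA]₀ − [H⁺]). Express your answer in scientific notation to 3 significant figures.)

[H⁺] = 10^(−pH) = 10^(−2.33) = 4.677e-03 M. For HA ⇌ H⁺ + A⁻, Ka = [H⁺][A⁻]/[HA] = [H⁺]² / ([HA]₀ − [H⁺]) = (4.677e-03)² / (0.059 − 4.677e-03) = 4.03e-04.

K_a = 4.03e-04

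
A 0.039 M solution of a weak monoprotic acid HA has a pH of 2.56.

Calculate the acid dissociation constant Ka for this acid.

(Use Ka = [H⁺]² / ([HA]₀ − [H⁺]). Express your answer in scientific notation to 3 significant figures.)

[H⁺] = 10^(−pH) = 10^(−2.56) = 2.754e-03 M. For HA ⇌ H⁺ + A⁻, Ka = [H⁺][A⁻]/[HA] = [H⁺]² / ([HA]₀ − [H⁺]) = (2.754e-03)² / (0.039 − 2.754e-03) = 2.09e-04.

K_a = 2.09e-04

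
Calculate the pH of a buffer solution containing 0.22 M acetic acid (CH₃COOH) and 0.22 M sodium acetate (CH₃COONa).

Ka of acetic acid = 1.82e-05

pKa = -log(1.82e-05) = 4.74. pH = pKa + log([A⁻]/[HA]) = 4.74 + log(0.22/0.22)

pH = 4.74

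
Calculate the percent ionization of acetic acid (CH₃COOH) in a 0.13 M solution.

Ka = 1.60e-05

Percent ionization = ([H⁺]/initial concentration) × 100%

Using Ka equilibrium: x² + Ka×x - Ka×C = 0. Solving: [H⁺] = 1.4342e-03. Percent = (1.4342e-03/0.13) × 100

Percent ionization = 1.1%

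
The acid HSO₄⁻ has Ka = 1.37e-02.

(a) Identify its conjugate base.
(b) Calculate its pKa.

(a) The conjugate base is formed by removing one H⁺ from HSO₄⁻, giving SO₄²⁻. (b) pKa = -log(Ka) = -log(1.37e-02) = 1.86.

Conjugate base: SO₄²⁻; pK_a = 1.86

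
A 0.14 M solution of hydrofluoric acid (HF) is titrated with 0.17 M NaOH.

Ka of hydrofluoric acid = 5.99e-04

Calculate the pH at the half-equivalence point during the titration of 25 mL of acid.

At half-equivalence [HA] = [A⁻], so Henderson-Hasselbalch gives pH = pKa = -log(5.99e-04) = 3.22.

pH = pKa = 3.22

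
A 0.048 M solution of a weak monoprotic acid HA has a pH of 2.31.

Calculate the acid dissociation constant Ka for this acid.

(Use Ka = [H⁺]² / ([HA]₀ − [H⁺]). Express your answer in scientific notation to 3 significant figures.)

[H⁺] = 10^(−pH) = 10^(−2.31) = 4.898e-03 M. For HA ⇌ H⁺ + A⁻, Ka = [H⁺][A⁻]/[HA] = [H⁺]² / ([HA]₀ − [H⁺]) = (4.898e-03)² / (0.048 − 4.898e-03) = 5.57e-04.

K_a = 5.57e-04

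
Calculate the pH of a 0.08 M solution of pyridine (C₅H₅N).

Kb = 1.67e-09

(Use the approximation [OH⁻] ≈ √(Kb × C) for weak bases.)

[OH⁻] = √(Kb × C) = √(1.67e-09 × 0.08) = 1.1559e-05. pOH = 4.94, pH = 14 - pOH

pH = 9.06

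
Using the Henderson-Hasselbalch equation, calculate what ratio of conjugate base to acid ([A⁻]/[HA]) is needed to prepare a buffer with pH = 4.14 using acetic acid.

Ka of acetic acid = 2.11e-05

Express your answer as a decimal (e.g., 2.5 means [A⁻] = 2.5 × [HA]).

pKa = -log(2.11e-05) = 4.6757. pH = pKa + log([A⁻]/[HA]), so log([A⁻]/[HA]) = pH − pKa = 4.14 − 4.6757 = -0.5357. [A⁻]/[HA] = 10^(-0.5357) = 0.291

[A⁻]/[HA] = 0.291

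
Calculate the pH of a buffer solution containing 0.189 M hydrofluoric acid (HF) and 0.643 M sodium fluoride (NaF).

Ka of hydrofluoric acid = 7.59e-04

pKa = -log(7.59e-04) = 3.12. pH = pKa + log([A⁻]/[HA]) = 3.12 + log(0.643/0.189)

pH = 3.65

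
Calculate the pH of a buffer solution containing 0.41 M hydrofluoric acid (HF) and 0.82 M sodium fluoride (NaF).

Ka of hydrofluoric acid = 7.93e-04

pKa = -log(7.93e-04) = 3.10. pH = pKa + log([A⁻]/[HA]) = 3.10 + log(0.82/0.41)

pH = 3.40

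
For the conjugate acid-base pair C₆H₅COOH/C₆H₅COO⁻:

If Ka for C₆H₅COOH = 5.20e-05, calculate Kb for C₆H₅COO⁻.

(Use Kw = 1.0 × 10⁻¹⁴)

For a conjugate pair Ka × Kb = Kw, so Kb = Kw/Ka = 1.0 × 10⁻¹⁴ / 5.20e-05 = 1.92e-10.

K_b = 1.92e-10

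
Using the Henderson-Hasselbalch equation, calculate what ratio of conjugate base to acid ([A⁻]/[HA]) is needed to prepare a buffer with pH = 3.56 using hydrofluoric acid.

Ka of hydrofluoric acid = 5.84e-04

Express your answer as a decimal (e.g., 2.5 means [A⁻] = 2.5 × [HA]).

pKa = -log(5.84e-04) = 3.2336. pH = pKa + log([A⁻]/[HA]), so log([A⁻]/[HA]) = pH − pKa = 3.56 − 3.2336 = 0.3264. [A⁻]/[HA] = 10^(0.3264) = 2.12

[A⁻]/[HA] = 2.12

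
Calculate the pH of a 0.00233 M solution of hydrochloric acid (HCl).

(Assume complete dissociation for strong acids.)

[H⁺] = 0.00233 M for strong acid. pH = -log[H⁺] = -log(0.00233)

pH = 2.63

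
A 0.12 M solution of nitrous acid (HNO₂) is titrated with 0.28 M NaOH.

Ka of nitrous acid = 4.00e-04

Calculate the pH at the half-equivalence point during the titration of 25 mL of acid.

At half-equivalence [HA] = [A⁻], so Henderson-Hasselbalch gives pH = pKa = -log(4.00e-04) = 3.40.

pH = pKa = 3.40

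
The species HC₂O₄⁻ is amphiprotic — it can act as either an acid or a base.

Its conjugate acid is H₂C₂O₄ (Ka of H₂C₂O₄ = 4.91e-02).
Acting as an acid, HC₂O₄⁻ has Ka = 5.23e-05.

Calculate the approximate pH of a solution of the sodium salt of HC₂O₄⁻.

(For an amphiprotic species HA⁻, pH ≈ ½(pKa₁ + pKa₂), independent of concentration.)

pKa₁ = -log(4.91e-02) = 1.31; pKa₂ = -log(5.23e-05) = 4.28. For an amphiprotic species, pH ≈ ½(pKa₁ + pKa₂) = ½(1.31 + 4.28) = 2.80.

pH = 2.80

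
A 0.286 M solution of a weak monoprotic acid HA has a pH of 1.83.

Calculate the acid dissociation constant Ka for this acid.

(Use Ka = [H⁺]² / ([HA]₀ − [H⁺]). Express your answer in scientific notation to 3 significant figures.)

[H⁺] = 10^(−pH) = 10^(−1.83) = 1.479e-02 M. For HA ⇌ H⁺ + A⁻, Ka = [H⁺][A⁻]/[HA] = [H⁺]² / ([HA]₀ − [H⁺]) = (1.479e-02)² / (0.286 − 1.479e-02) = 8.07e-04.

K_a = 8.07e-04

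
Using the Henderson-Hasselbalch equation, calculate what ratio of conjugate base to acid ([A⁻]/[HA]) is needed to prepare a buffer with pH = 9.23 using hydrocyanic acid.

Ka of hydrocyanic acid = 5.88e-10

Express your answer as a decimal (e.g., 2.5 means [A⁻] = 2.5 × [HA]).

pKa = -log(5.88e-10) = 9.2306. pH = pKa + log([A⁻]/[HA]), so log([A⁻]/[HA]) = pH − pKa = 9.23 − 9.2306 = -0.0006. [A⁻]/[HA] = 10^(-0.0006) = 0.999

[A⁻]/[HA] = 0.999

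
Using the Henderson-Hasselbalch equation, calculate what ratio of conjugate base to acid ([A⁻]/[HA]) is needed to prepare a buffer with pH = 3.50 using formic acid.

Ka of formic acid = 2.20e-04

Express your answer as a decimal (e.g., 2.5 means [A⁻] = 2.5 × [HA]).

pKa = -log(2.20e-04) = 3.6576. pH = pKa + log([A⁻]/[HA]), so log([A⁻]/[HA]) = pH − pKa = 3.50 − 3.6576 = -0.1576. [A⁻]/[HA] = 10^(-0.1576) = 0.696

[A⁻]/[HA] = 0.696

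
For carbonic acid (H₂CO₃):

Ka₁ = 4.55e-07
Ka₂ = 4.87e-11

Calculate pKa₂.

pKa₂ = -log(Ka₂) = -log(4.87e-11) = 10.31.

pK_{a2} = 10.31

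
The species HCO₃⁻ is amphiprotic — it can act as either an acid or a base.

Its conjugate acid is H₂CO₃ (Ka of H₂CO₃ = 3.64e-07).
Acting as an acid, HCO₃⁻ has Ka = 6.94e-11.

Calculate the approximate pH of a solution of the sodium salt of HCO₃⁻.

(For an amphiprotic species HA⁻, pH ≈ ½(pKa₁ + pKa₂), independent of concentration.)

pKa₁ = -log(3.64e-07) = 6.44; pKa₂ = -log(6.94e-11) = 10.16. For an amphiprotic species, pH ≈ ½(pKa₁ + pKa₂) = ½(6.44 + 10.16) = 8.30.

pH = 8.30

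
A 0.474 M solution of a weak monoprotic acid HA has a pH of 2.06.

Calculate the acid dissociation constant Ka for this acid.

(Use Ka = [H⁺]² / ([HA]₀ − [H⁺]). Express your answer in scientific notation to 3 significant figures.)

[H⁺] = 10^(−pH) = 10^(−2.06) = 8.710e-03 M. For HA ⇌ H⁺ + A⁻, Ka = [H⁺][A⁻]/[HA] = [H⁺]² / ([HA]₀ − [H⁺]) = (8.710e-03)² / (0.474 − 8.710e-03) = 1.63e-04.

K_a = 1.63e-04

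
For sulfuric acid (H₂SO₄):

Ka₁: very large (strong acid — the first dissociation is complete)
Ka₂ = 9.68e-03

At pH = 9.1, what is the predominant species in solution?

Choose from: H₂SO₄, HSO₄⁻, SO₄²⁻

The first dissociation is complete, so H₂SO₄ itself is never the predominant species in water; pKa₂ = -log(9.68e-03) = 2.01. For a polyprotic acid the predominant species crosses at each pKa: below pKa_n the protonated form dominates, above it the deprotonated form does. At pH = 9.1, the predominant species is SO₄²⁻.

SO₄²⁻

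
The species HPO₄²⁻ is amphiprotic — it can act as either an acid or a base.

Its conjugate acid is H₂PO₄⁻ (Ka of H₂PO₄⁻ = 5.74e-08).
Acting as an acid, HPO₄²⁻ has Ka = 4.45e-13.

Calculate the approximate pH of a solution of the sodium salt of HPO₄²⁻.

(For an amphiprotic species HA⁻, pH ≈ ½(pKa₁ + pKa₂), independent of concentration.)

pKa₁ = -log(5.74e-08) = 7.24; pKa₂ = -log(4.45e-13) = 12.35. For an amphiprotic species, pH ≈ ½(pKa₁ + pKa₂) = ½(7.24 + 12.35) = 9.80.

pH = 9.80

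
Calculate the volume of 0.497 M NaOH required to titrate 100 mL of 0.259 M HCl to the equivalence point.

At equivalence: moles acid = moles base. moles HCl = 0.259 × 100/1000 = 0.0259 mol. V_base = moles / 0.497 × 1000 = 52.1 mL.

V_{base} = 52.1 mL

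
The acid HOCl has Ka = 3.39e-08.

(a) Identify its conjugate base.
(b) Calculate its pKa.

(a) The conjugate base is formed by removing one H⁺ from HOCl, giving OCl⁻. (b) pKa = -log(Ka) = -log(3.39e-08) = 7.47.

Conjugate base: OCl⁻; pK_a = 7.47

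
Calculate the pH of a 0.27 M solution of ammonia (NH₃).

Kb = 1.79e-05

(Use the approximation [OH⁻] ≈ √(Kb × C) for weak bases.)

[OH⁻] = √(Kb × C) = √(1.79e-05 × 0.27) = 2.1984e-03. pOH = 2.66, pH = 14 - pOH

pH = 11.34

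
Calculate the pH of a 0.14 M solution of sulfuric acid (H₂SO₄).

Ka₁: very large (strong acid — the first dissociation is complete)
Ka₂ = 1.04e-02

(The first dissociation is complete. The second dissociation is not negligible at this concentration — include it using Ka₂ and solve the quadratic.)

First dissociation is complete: [H⁺]₀ = [HSO₄⁻]₀ = C = 0.14 M. Second dissociation HSO₄⁻ ⇌ H⁺ + SO₄²⁻: let x = [SO₄²⁻]. Ka₂ = (C + x)·x / (C − x) = 1.04e-02 → x² + (C + Ka₂)·x − Ka₂·C = 0 → x² + 0.15040·x − 1.456e-03 = 0. x = (−0.15040 + √(0.15040² + 4 × 1.456e-03)) / 2 = 9.1270e-03 M. [H⁺] = C + x = 0.14 + 9.1270e-03 = 1.4913e-01 M. pH = -log(1.4913e-01) = 0.83.

pH = 0.83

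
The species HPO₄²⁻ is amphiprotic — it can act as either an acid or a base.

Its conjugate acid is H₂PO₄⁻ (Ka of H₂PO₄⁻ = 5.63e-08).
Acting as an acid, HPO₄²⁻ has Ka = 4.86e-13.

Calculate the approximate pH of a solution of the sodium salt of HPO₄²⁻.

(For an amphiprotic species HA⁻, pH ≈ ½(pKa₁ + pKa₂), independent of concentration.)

pKa₁ = -log(5.63e-08) = 7.25; pKa₂ = -log(4.86e-13) = 12.31. For an amphiprotic species, pH ≈ ½(pKa₁ + pKa₂) = ½(7.25 + 12.31) = 9.78.

pH = 9.78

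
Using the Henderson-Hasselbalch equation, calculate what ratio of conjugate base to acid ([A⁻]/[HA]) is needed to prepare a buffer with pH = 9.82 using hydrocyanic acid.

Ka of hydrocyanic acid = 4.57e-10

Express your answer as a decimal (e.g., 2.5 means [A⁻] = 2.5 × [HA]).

pKa = -log(4.57e-10) = 9.3401. pH = pKa + log([A⁻]/[HA]), so log([A⁻]/[HA]) = pH − pKa = 9.82 − 9.3401 = 0.4799. [A⁻]/[HA] = 10^(0.4799) = 3.02

[A⁻]/[HA] = 3.02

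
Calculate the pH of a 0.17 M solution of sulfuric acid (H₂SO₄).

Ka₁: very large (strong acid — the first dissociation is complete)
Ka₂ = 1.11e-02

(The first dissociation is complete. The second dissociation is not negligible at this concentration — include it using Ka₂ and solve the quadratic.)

First dissociation is complete: [H⁺]₀ = [HSO₄⁻]₀ = C = 0.17 M. Second dissociation HSO₄⁻ ⇌ H⁺ + SO₄²⁻: let x = [SO₄²⁻]. Ka₂ = (C + x)·x / (C − x) = 1.11e-02 → x² + (C + Ka₂)·x − Ka₂·C = 0 → x² + 0.18110·x − 1.887e-03 = 0. x = (−0.18110 + √(0.18110² + 4 × 1.887e-03)) / 2 = 9.8806e-03 M. [H⁺] = C + x = 0.17 + 9.8806e-03 = 1.7988e-01 M. pH = -log(1.7988e-01) = 0.75.

pH = 0.75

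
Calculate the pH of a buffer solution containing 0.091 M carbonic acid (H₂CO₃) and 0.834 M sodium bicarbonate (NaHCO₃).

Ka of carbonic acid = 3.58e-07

pKa = -log(3.58e-07) = 6.45. pH = pKa + log([A⁻]/[HA]) = 6.45 + log(0.834/0.091)

pH = 7.41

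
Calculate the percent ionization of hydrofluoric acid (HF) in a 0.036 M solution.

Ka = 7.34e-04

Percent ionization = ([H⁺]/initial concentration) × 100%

Using Ka equilibrium: x² + Ka×x - Ka×C = 0. Solving: [H⁺] = 4.7865e-03. Percent = (4.7865e-03/0.036) × 100

Percent ionization = 13.3%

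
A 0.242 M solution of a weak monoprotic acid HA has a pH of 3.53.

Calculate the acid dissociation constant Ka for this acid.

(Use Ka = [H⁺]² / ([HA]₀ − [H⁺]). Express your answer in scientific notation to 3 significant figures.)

[H⁺] = 10^(−pH) = 10^(−3.53) = 2.951e-04 M. For HA ⇌ H⁺ + A⁻, Ka = [H⁺][A⁻]/[HA] = [H⁺]² / ([HA]₀ − [H⁺]) = (2.951e-04)² / (0.242 − 2.951e-04) = 3.60e-07.

K_a = 3.60e-07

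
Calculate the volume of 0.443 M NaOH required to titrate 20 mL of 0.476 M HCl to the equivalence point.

At equivalence: moles acid = moles base. moles HCl = 0.476 × 20/1000 = 0.00952 mol. V_base = moles / 0.443 × 1000 = 21.5 mL.

V_{base} = 21.5 mL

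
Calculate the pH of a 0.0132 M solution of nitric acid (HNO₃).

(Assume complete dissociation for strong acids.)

[H⁺] = 0.0132 M for strong acid. pH = -log[H⁺] = -log(0.0132)

pH = 1.88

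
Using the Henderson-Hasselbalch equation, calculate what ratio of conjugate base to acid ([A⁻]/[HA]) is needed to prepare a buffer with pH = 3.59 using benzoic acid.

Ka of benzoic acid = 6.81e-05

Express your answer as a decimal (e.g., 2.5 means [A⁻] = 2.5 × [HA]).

pKa = -log(6.81e-05) = 4.1669. pH = pKa + log([A⁻]/[HA]), so log([A⁻]/[HA]) = pH − pKa = 3.59 − 4.1669 = -0.5769. [A⁻]/[HA] = 10^(-0.5769) = 0.265

[A⁻]/[HA] = 0.265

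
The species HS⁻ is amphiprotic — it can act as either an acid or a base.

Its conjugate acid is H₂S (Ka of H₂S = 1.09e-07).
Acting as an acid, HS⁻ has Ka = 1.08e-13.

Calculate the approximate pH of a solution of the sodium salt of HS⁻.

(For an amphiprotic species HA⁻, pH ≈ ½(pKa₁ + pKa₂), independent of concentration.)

pKa₁ = -log(1.09e-07) = 6.96; pKa₂ = -log(1.08e-13) = 12.97. For an amphiprotic species, pH ≈ ½(pKa₁ + pKa₂) = ½(6.96 + 12.97) = 9.96.

pH = 9.96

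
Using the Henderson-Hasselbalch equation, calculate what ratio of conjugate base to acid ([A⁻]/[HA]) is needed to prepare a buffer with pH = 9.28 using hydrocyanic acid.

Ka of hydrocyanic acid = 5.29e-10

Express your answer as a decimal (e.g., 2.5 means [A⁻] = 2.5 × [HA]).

pKa = -log(5.29e-10) = 9.2765. pH = pKa + log([A⁻]/[HA]), so log([A⁻]/[HA]) = pH − pKa = 9.28 − 9.2765 = 0.0035. [A⁻]/[HA] = 10^(0.0035) = 1.01

[A⁻]/[HA] = 1.01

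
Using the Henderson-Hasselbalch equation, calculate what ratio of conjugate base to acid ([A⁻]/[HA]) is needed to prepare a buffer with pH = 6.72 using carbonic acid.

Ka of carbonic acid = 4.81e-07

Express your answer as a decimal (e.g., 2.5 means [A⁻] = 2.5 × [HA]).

pKa = -log(4.81e-07) = 6.3179. pH = pKa + log([A⁻]/[HA]), so log([A⁻]/[HA]) = pH − pKa = 6.72 − 6.3179 = 0.4021. [A⁻]/[HA] = 10^(0.4021) = 2.52

[A⁻]/[HA] = 2.52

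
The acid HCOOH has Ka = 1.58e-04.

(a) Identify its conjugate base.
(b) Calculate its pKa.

(a) The conjugate base is formed by removing one H⁺ from HCOOH, giving HCOO⁻. (b) pKa = -log(Ka) = -log(1.58e-04) = 3.80.

Conjugate base: HCOO⁻; pK_a = 3.80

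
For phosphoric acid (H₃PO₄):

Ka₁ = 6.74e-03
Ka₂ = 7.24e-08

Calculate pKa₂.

pKa₂ = -log(Ka₂) = -log(7.24e-08) = 7.14.

pK_{a2} = 7.14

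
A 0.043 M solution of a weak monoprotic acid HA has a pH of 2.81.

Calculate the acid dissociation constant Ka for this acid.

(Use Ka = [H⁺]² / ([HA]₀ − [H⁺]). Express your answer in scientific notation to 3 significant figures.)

[H⁺] = 10^(−pH) = 10^(−2.81) = 1.549e-03 M. For HA ⇌ H⁺ + A⁻, Ka = [H⁺][A⁻]/[HA] = [H⁺]² / ([HA]₀ − [H⁺]) = (1.549e-03)² / (0.043 − 1.549e-03) = 5.79e-05.

K_a = 5.79e-05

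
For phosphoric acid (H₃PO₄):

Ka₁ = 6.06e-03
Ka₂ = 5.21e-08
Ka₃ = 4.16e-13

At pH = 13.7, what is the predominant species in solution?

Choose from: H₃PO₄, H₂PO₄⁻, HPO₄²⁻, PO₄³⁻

pKa₁ = 2.22, pKa₂ = 7.28, pKa₃ = 12.38. For a polyprotic acid the predominant species crosses at each pKa: below pKa_n the protonated form dominates, above it the deprotonated form does. At pH = 13.7, the predominant species is PO₄³⁻.

PO₄³⁻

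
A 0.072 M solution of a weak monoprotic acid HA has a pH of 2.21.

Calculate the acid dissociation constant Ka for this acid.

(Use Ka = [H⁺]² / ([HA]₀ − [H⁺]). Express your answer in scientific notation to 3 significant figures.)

[H⁺] = 10^(−pH) = 10^(−2.21) = 6.166e-03 M. For HA ⇌ H⁺ + A⁻, Ka = [H⁺][A⁻]/[HA] = [H⁺]² / ([HA]₀ − [H⁺]) = (6.166e-03)² / (0.072 − 6.166e-03) = 5.77e-04.

K_a = 5.77e-04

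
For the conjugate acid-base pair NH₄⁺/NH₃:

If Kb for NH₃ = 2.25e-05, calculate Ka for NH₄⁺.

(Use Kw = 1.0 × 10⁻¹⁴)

For a conjugate pair Ka × Kb = Kw, so Ka = Kw/Kb = 1.0 × 10⁻¹⁴ / 2.25e-05 = 4.44e-10.

K_a = 4.44e-10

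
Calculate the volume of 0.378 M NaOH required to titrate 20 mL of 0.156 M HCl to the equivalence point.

At equivalence: moles acid = moles base. moles HCl = 0.156 × 20/1000 = 0.00312 mol. V_base = moles / 0.378 × 1000 = 8.3 mL.

V_{base} = 8.3 mL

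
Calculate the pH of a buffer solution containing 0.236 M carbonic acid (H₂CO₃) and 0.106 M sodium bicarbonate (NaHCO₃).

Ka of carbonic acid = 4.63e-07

pKa = -log(4.63e-07) = 6.33. pH = pKa + log([A⁻]/[HA]) = 6.33 + log(0.106/0.236)

pH = 5.99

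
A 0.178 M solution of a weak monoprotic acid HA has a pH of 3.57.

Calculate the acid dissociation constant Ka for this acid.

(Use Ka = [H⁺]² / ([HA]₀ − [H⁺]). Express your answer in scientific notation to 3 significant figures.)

[H⁺] = 10^(−pH) = 10^(−3.57) = 2.692e-04 M. For HA ⇌ H⁺ + A⁻, Ka = [H⁺][A⁻]/[HA] = [H⁺]² / ([HA]₀ − [H⁺]) = (2.692e-04)² / (0.178 − 2.692e-04) = 4.08e-07.

K_a = 4.08e-07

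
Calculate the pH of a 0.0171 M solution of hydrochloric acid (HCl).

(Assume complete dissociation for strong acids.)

[H⁺] = 0.0171 M for strong acid. pH = -log[H⁺] = -log(0.0171)

pH = 1.77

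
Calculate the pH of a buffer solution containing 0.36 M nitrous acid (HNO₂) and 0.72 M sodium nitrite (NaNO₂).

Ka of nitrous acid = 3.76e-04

pKa = -log(3.76e-04) = 3.42. pH = pKa + log([A⁻]/[HA]) = 3.42 + log(0.72/0.36)

pH = 3.73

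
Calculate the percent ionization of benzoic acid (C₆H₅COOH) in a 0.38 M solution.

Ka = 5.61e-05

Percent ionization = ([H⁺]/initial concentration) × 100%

Using Ka equilibrium: x² + Ka×x - Ka×C = 0. Solving: [H⁺] = 4.5892e-03. Percent = (4.5892e-03/0.38) × 100

Percent ionization = 1.21%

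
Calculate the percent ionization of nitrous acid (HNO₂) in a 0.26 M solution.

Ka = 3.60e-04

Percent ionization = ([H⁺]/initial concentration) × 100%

Using Ka equilibrium: x² + Ka×x - Ka×C = 0. Solving: [H⁺] = 9.4964e-03. Percent = (9.4964e-03/0.26) × 100

Percent ionization = 3.65%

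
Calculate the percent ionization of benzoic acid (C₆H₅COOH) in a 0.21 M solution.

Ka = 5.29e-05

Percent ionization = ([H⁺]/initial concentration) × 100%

Using Ka equilibrium: x² + Ka×x - Ka×C = 0. Solving: [H⁺] = 3.3067e-03. Percent = (3.3067e-03/0.21) × 100

Percent ionization = 1.57%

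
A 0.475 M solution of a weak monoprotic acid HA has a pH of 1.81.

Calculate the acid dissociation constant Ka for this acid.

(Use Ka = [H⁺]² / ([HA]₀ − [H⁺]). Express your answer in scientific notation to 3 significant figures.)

[H⁺] = 10^(−pH) = 10^(−1.81) = 1.549e-02 M. For HA ⇌ H⁺ + A⁻, Ka = [H⁺][A⁻]/[HA] = [H⁺]² / ([HA]₀ − [H⁺]) = (1.549e-02)² / (0.475 − 1.549e-02) = 5.22e-04.

K_a = 5.22e-04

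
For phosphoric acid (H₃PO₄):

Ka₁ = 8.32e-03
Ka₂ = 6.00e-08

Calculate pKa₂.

pKa₂ = -log(Ka₂) = -log(6.00e-08) = 7.22.

pK_{a2} = 7.22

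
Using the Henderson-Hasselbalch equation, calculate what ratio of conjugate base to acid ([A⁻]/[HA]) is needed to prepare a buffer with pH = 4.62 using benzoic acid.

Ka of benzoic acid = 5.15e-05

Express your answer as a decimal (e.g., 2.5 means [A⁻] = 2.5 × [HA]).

pKa = -log(5.15e-05) = 4.2882. pH = pKa + log([A⁻]/[HA]), so log([A⁻]/[HA]) = pH − pKa = 4.62 − 4.2882 = 0.3318. [A⁻]/[HA] = 10^(0.3318) = 2.15

[A⁻]/[HA] = 2.15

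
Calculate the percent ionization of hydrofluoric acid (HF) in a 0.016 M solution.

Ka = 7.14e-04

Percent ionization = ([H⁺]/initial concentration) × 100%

Using Ka equilibrium: x² + Ka×x - Ka×C = 0. Solving: [H⁺] = 3.0417e-03. Percent = (3.0417e-03/0.016) × 100

Percent ionization = 19%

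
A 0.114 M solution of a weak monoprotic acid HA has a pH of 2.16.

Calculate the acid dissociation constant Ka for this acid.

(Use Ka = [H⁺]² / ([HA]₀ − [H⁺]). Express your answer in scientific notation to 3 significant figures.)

[H⁺] = 10^(−pH) = 10^(−2.16) = 6.918e-03 M. For HA ⇌ H⁺ + A⁻, Ka = [H⁺][A⁻]/[HA] = [H⁺]² / ([HA]₀ − [H⁺]) = (6.918e-03)² / (0.114 − 6.918e-03) = 4.47e-04.

K_a = 4.47e-04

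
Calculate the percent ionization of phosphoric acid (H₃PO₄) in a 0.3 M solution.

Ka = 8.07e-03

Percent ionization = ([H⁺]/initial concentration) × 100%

Using Ka equilibrium: x² + Ka×x - Ka×C = 0. Solving: [H⁺] = 4.5334e-02. Percent = (4.5334e-02/0.3) × 100

Percent ionization = 15.1%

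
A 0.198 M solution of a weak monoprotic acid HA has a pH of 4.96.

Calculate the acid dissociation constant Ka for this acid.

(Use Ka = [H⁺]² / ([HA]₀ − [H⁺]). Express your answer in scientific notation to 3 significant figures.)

[H⁺] = 10^(−pH) = 10^(−4.96) = 1.096e-05 M. For HA ⇌ H⁺ + A⁻, Ka = [H⁺][A⁻]/[HA] = [H⁺]² / ([HA]₀ − [H⁺]) = (1.096e-05)² / (0.198 − 1.096e-05) = 6.07e-10.

K_a = 6.07e-10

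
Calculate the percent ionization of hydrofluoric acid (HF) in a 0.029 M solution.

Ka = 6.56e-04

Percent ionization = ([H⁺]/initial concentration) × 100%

Using Ka equilibrium: x² + Ka×x - Ka×C = 0. Solving: [H⁺] = 4.0460e-03. Percent = (4.0460e-03/0.029) × 100

Percent ionization = 14%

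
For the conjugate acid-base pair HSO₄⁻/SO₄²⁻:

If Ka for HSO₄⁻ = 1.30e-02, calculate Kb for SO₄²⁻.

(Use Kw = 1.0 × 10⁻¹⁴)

For a conjugate pair Ka × Kb = Kw, so Kb = Kw/Ka = 1.0 × 10⁻¹⁴ / 1.30e-02 = 7.69e-13.

K_b = 7.69e-13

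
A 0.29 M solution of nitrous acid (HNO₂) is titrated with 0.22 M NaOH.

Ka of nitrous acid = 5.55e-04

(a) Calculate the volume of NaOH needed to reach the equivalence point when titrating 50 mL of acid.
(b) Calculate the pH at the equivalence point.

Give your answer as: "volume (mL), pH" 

moles acid = 0.29 × 50/1000 = 0.0145 mol; V_base = moles/0.22 × 1000 = 65.9 mL. At equivalence only the conjugate base is present: [A⁻] = 0.0145/0.116 = 1.2510e-01 M. Kb = Kw/Ka = 1.80e-11; [OH⁻] = √(Kb × [A⁻]) = 1.5013e-06; pOH = 5.82; pH = 14 - pOH = 8.18.

V = 65.9 mL, pH = 8.18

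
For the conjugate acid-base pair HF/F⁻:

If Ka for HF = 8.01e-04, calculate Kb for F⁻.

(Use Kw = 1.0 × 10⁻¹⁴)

For a conjugate pair Ka × Kb = Kw, so Kb = Kw/Ka = 1.0 × 10⁻¹⁴ / 8.01e-04 = 1.25e-11.

K_b = 1.25e-11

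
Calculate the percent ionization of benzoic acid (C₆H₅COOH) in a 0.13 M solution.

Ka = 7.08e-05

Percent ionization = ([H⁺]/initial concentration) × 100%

Using Ka equilibrium: x² + Ka×x - Ka×C = 0. Solving: [H⁺] = 2.9986e-03. Percent = (2.9986e-03/0.13) × 100

Percent ionization = 2.31%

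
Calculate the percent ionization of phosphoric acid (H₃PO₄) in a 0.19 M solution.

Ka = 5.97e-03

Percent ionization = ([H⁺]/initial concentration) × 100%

Using Ka equilibrium: x² + Ka×x - Ka×C = 0. Solving: [H⁺] = 3.0826e-02. Percent = (3.0826e-02/0.19) × 100

Percent ionization = 16.2%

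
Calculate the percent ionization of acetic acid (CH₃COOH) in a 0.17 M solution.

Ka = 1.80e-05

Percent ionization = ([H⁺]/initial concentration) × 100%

Using Ka equilibrium: x² + Ka×x - Ka×C = 0. Solving: [H⁺] = 1.7403e-03. Percent = (1.7403e-03/0.17) × 100

Percent ionization = 1.02%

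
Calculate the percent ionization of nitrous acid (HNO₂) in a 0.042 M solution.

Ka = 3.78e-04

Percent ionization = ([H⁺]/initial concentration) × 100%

Using Ka equilibrium: x² + Ka×x - Ka×C = 0. Solving: [H⁺] = 3.7999e-03. Percent = (3.7999e-03/0.042) × 100

Percent ionization = 9.05%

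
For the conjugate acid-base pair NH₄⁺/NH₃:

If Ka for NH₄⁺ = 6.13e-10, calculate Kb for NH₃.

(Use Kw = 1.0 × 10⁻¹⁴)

For a conjugate pair Ka × Kb = Kw, so Kb = Kw/Ka = 1.0 × 10⁻¹⁴ / 6.13e-10 = 1.63e-05.

K_b = 1.63e-05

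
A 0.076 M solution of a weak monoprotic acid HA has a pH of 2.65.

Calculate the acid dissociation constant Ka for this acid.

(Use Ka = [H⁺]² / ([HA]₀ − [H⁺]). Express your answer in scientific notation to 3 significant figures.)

[H⁺] = 10^(−pH) = 10^(−2.65) = 2.239e-03 M. For HA ⇌ H⁺ + A⁻, Ka = [H⁺][A⁻]/[HA] = [H⁺]² / ([HA]₀ − [H⁺]) = (2.239e-03)² / (0.076 − 2.239e-03) = 6.79e-05.

K_a = 6.79e-05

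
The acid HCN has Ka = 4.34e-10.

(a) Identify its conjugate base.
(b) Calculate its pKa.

(a) The conjugate base is formed by removing one H⁺ from HCN, giving CN⁻. (b) pKa = -log(Ka) = -log(4.34e-10) = 9.36.

Conjugate base: CN⁻; pK_a = 9.36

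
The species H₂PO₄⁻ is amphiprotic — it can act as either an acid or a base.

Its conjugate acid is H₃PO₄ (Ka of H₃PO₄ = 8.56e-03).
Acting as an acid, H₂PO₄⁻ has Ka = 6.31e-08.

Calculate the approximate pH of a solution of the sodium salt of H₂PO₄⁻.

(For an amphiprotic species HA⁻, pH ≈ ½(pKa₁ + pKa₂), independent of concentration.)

pKa₁ = -log(8.56e-03) = 2.07; pKa₂ = -log(6.31e-08) = 7.20. For an amphiprotic species, pH ≈ ½(pKa₁ + pKa₂) = ½(2.07 + 7.20) = 4.63.

pH = 4.63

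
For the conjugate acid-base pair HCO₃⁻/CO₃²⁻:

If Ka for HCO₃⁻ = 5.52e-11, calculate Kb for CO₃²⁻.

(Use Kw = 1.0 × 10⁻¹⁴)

For a conjugate pair Ka × Kb = Kw, so Kb = Kw/Ka = 1.0 × 10⁻¹⁴ / 5.52e-11 = 1.81e-04.

K_b = 1.81e-04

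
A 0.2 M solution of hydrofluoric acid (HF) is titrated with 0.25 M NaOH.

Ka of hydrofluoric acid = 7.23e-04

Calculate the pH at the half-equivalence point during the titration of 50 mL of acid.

At half-equivalence [HA] = [A⁻], so Henderson-Hasselbalch gives pH = pKa = -log(7.23e-04) = 3.14.

pH = pKa = 3.14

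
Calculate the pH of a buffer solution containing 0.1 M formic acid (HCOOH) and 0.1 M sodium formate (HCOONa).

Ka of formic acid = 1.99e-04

pKa = -log(1.99e-04) = 3.70. pH = pKa + log([A⁻]/[HA]) = 3.70 + log(0.1/0.1)

pH = 3.70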